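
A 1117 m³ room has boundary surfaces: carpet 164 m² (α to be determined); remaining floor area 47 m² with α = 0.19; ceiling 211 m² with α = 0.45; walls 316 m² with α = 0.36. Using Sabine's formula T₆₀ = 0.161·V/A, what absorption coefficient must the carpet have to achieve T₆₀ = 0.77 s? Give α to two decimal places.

A = 0.161·V/T₆₀ = 0.161·1117/0.77 = 233.55 m² sabins.
Absorption from the other surfaces = 47·0.19 + 211·0.45 + 316·0.36 = 217.64 m², so the carpet must supply 15.91 m² over 164 m².
α = 15.91/164 = 0.097.

0.10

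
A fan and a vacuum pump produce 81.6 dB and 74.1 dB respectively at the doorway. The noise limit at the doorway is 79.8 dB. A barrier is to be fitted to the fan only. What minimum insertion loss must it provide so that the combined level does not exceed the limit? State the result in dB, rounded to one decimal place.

Fixed contribution from the other source: Σ 10^(L/10) = 10^(74.1/10) = 2.570e+07 (74.10 dB).
To meet 79.8 dB overall, the treated fan may contribute at most 10^(79.8/10) − 2.570e+07 = 6.980e+07, i.e. 78.44 dB.
So the fan must be reduced from 81.6 to 78.44 dB: IL = 3.16 dB.

3.2 dB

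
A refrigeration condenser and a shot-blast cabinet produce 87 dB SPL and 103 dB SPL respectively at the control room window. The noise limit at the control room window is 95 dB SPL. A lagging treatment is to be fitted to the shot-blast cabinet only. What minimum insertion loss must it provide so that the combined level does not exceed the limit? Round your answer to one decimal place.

8.7 dB

The untreated sources together contribute 10^(87/10) = 5.012e+08, i.e. 87.00 dB SPL.
To meet 95 dB SPL overall, the treated shot-blast cabinet may contribute at most 10^(95/10) − 5.012e+08 = 2.661e+09, i.e. 94.25 dB SPL.
So the shot-blast cabinet must be reduced from 103 to 94.25 dB SPL: IL = 8.75 dB.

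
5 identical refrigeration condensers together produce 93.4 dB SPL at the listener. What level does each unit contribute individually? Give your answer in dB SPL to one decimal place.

86.4 dB SPL

Dividing the total intensity by 5 lowers the level by 10·log₁₀ 5 = 6.990 dB: L₁ = 93.4 − 6.990.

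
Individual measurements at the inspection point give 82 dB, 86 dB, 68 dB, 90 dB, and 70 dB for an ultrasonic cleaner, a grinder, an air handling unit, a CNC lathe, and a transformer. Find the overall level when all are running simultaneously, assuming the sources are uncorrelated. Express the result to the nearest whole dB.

Incoherent sources combine by intensity addition: L_total = 10·log₁₀(Σ 10^(L_i/10)).
Σ 10^(L/10) = 10^(82/10) + 10^(86/10) + 10^(68/10) + 10^(90/10) + 10^(70/10) = 1.573e+09.
L_total = 10·log₁₀(1.573e+09) = 91.97 dB.

92 dB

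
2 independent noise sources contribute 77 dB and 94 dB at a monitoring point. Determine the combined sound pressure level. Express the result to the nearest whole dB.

94 dB

For uncorrelated sources the intensities add, so convert each level to linear form, sum, and take 10·log₁₀ of the total.
Σ 10^(L/10) = 10^(77/10) + 10^(94/10) = 2.562e+09.
L_total = 10·log₁₀(2.562e+09) = 94.09 dB.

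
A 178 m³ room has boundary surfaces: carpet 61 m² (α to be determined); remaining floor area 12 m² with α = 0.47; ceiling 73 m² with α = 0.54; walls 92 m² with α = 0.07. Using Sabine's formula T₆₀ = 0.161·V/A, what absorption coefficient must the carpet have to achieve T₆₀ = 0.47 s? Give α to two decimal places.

From T₆₀ = 0.161·V/A, the target T₆₀ = 0.47 s needs A = 0.161·178/0.47 = 60.97 m².
Absorption from the other surfaces = 12·0.47 + 73·0.54 + 92·0.07 = 51.50 m², so the carpet must supply 9.47 m² over 61 m².
α = 9.47/61 = 0.155.

0.16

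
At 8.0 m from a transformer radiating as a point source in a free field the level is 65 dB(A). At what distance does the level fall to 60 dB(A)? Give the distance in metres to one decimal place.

Point-source spreading drops the level by 20·log₁₀(r₂/r₁); inverting, r₂/r₁ = 10^(ΔL/20).
r₂ = 8.0·10^((65−60)/20) = 8.0·10^(5.0/20) = 14.23 m.

14.2 m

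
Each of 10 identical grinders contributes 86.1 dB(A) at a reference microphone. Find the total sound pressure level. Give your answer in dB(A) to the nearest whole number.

N identical incoherent sources raise the level by 10·log₁₀ N.
L_total = 86.1 + 10·log₁₀(10) = 86.1 + 10.000 = 96.10 dB(A).

96 dB(A)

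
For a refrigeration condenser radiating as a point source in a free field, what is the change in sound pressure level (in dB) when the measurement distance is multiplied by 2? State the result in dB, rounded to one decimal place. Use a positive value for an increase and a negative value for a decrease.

Point-source spreading: ΔL = −20·log₁₀(r₂/r₁).
ΔL = −20·log₁₀(2) = -6.02 dB.

-6.0 dB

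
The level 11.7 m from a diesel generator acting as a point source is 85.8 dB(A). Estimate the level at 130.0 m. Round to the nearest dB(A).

65 dB(A)

Point-source attenuation: ΔL = 20·log₁₀(r₂/r₁) = 20·log₁₀(130.0/11.7) = 20.915 dB.
L₂ = 85.8 − 20·log₁₀(130.0/11.7) = 85.8 − 20.915 = 64.88 dB(A).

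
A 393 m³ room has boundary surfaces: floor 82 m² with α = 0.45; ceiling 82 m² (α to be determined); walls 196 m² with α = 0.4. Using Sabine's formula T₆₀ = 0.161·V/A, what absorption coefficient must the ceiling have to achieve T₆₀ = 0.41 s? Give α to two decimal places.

Required total absorption A = 0.161·393/0.41 = 154.32 m².
Absorption from the other surfaces = 82·0.45 + 196·0.4 = 115.30 m², so the ceiling must supply 39.02 m² over 82 m².
α = 39.02/82 = 0.476.

0.48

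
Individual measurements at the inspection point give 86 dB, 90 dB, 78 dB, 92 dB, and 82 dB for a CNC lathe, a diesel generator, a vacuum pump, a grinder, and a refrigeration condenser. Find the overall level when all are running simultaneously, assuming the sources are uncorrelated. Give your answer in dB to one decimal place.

Incoherent sources combine by intensity addition: L_total = 10·log₁₀(Σ 10^(L_i/10)).
Σ 10^(L/10) = 10^(86/10) + 10^(90/10) + 10^(78/10) + 10^(92/10) + 10^(82/10) = 3.205e+09.
L_total = 10·log₁₀(3.205e+09) = 95.06 dB.

95.1 dB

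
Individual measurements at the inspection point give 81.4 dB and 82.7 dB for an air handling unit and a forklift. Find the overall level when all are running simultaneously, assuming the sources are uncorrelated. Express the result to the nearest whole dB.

Incoherent sources combine by intensity addition: L_total = 10·log₁₀(Σ 10^(L_i/10)).
Σ 10^(L/10) = 10^(81.4/10) + 10^(82.7/10) = 3.242e+08.
L_total = 10·log₁₀(3.242e+08) = 85.11 dB.

85 dB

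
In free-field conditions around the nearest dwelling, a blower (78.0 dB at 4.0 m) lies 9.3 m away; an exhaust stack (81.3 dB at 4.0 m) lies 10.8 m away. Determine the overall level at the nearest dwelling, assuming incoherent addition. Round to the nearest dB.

First find each source's level at the receiver (point-source: −20·log₁₀(r/r_ref)), then combine on an intensity basis.
blower: 78.0 − 20·log₁₀(9.3/4.0) = 78.0 − 7.33 = 70.67 dB.
exhaust stack: 81.3 − 20·log₁₀(10.8/4.0) = 81.3 − 8.63 = 72.67 dB.
Σ 10^(L/10) = 3.018e+07 → L_total = 10·log₁₀(3.018e+07) = 74.80 dB.

75 dB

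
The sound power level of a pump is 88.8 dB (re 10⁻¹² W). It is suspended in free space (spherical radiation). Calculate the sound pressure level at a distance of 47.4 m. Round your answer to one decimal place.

44.3 dB

L_p = L_w − 10·log₁₀(4π·r²) with r = 47.4 m.
4π·r² = 2.823e+04 m², 10·log₁₀ of that is 44.508 dB.
L_p = 88.8 − 44.508 = 44.29 dB.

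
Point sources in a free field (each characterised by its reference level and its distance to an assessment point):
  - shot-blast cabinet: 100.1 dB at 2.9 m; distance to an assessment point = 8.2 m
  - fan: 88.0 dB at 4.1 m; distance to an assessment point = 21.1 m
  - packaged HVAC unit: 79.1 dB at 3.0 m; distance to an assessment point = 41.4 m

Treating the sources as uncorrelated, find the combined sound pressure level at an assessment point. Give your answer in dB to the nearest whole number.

91 dB

Apply inverse-square spreading to bring every level to the receiver, then sum 10^(L/10).
shot-blast cabinet: 100.1 − 20·log₁₀(8.2/2.9) = 100.1 − 9.03 = 91.07 dB.
fan: 88.0 − 20·log₁₀(21.1/4.1) = 88.0 − 14.23 = 73.77 dB.
packaged HVAC unit: 79.1 − 20·log₁₀(41.4/3.0) = 79.1 − 22.80 = 56.30 dB.
Σ 10^(L/10) = 1.304e+09 → L_total = 10·log₁₀(1.304e+09) = 91.15 dB.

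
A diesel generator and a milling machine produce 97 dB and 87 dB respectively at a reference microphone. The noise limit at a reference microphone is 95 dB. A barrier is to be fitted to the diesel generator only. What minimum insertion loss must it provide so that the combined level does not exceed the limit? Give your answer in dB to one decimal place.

2.7 dB

Everything except the diesel generator sums to 10^(87/10) = 5.012e+08 in linear terms, 87.00 dB.
To meet 95 dB overall, the treated diesel generator may contribute at most 10^(95/10) − 5.012e+08 = 2.661e+09, i.e. 94.25 dB.
So the diesel generator must be reduced from 97 to 94.25 dB: IL = 2.75 dB.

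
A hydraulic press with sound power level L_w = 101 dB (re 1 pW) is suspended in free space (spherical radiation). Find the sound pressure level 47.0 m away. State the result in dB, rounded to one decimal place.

56.6 dB

L_p = L_w − 10·log₁₀(4π·r²) with r = 47.0 m.
4π·r² = 2.776e+04 m², 10·log₁₀ of that is 44.434 dB.
L_p = 101 − 44.434 = 56.57 dB.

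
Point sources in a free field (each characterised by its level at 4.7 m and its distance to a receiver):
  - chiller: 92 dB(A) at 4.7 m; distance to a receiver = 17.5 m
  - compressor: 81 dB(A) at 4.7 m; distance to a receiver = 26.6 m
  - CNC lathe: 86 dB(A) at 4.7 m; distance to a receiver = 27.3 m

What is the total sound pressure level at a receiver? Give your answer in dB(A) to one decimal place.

81.1 dB(A)

First find each source's level at the receiver (point-source: −20·log₁₀(r/r_ref)), then combine on an intensity basis.
chiller: 92 − 20·log₁₀(17.5/4.7) = 92 − 11.42 = 80.58 dB(A).
compressor: 81 − 20·log₁₀(26.6/4.7) = 81 − 15.06 = 65.94 dB(A).
CNC lathe: 86 − 20·log₁₀(27.3/4.7) = 86 − 15.28 = 70.72 dB(A).
Σ 10^(L/10) = 1.300e+08 → L_total = 10·log₁₀(1.300e+08) = 81.14 dB(A).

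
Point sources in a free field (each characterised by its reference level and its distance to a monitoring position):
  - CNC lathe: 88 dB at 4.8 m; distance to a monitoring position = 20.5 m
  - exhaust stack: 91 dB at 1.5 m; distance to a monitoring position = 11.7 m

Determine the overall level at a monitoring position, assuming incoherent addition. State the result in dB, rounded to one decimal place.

77.4 dB

Apply inverse-square spreading to bring every level to the receiver, then sum 10^(L/10).
CNC lathe: 88 − 20·log₁₀(20.5/4.8) = 88 − 12.61 = 75.39 dB.
exhaust stack: 91 − 20·log₁₀(11.7/1.5) = 91 − 17.84 = 73.16 dB.
Σ 10^(L/10) = 5.528e+07 → L_total = 10·log₁₀(5.528e+07) = 77.43 dB.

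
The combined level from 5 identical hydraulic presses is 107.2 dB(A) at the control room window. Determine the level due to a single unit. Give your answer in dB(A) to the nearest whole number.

100 dB(A)

5 equal contributions raise the level by 10·log₁₀ 5 = 6.990 dB, so each unit alone gives 107.2 − 6.990.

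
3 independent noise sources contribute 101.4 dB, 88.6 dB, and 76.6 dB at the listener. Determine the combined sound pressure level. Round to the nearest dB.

For uncorrelated sources the intensities add, so convert each level to linear form, sum, and take 10·log₁₀ of the total.
Σ 10^(L/10) = 10^(101.4/10) + 10^(88.6/10) + 10^(76.6/10) = 1.457e+10.
L_total = 10·log₁₀(1.457e+10) = 101.64 dB.

102 dB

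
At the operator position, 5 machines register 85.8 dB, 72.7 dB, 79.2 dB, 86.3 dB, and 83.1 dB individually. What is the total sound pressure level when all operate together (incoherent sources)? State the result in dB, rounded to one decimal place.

90.5 dB

For uncorrelated sources the intensities add, so convert each level to linear form, sum, and take 10·log₁₀ of the total.
Σ 10^(L/10) = 10^(85.8/10) + 10^(72.7/10) + 10^(79.2/10) + 10^(86.3/10) + 10^(83.1/10) = 1.113e+09.
L_total = 10·log₁₀(1.113e+09) = 90.46 dB.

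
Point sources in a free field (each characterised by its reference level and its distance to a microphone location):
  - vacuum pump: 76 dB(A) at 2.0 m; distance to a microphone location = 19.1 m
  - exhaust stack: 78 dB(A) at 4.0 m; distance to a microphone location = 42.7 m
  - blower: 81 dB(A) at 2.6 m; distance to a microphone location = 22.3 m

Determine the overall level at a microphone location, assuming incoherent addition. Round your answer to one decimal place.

64.3 dB(A)

Propagate each source to the receiver with L = L_ref − 20·log₁₀(r/r_ref), then add intensities.
vacuum pump: 76 − 20·log₁₀(19.1/2.0) = 76 − 19.60 = 56.40 dB(A).
exhaust stack: 78 − 20·log₁₀(42.7/4.0) = 78 − 20.57 = 57.43 dB(A).
blower: 81 − 20·log₁₀(22.3/2.6) = 81 − 18.67 = 62.33 dB(A).
Σ 10^(L/10) = 2.702e+06 → L_total = 10·log₁₀(2.702e+06) = 64.32 dB(A).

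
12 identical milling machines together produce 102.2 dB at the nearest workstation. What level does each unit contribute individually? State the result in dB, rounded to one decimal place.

For N identical incoherent sources L_total = L₁ + 10·log₁₀ N, so L₁ = 102.2 − 10·log₁₀(12) = 102.2 − 10.792.

91.4 dB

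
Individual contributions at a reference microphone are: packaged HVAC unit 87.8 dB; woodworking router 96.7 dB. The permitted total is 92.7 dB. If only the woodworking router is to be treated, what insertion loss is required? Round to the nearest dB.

6 dB

Fixed contribution from the other source: Σ 10^(L/10) = 10^(87.8/10) = 6.026e+08 (87.80 dB).
The limit corresponds to 10^(92.7/10) = 1.862e+09; subtracting the fixed part leaves 1.260e+09 for the woodworking router, i.e. 91.00 dB.
Required insertion loss = 96.7 − 91.00 = 5.70 dB.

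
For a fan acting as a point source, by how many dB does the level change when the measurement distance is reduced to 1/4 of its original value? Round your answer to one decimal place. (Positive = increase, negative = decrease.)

Point-source spreading: ΔL = −20·log₁₀(r₂/r₁).
ΔL = −20·log₁₀(0.25) = +12.04 dB.

+12.0 dB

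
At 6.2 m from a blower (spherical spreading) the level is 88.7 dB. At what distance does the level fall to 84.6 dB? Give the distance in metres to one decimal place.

9.9 m

Point-source spreading drops the level by 20·log₁₀(r₂/r₁); inverting, r₂/r₁ = 10^(ΔL/20).
r₂ = 6.2·10^((88.7−84.6)/20) = 6.2·10^(4.1/20) = 9.94 m.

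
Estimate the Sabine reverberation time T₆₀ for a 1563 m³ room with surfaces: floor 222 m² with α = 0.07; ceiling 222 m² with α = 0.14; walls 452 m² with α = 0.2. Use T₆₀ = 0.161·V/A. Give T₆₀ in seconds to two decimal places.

Total absorption A = 222·0.07 + 222·0.14 + 452·0.2 = 137.02 m² sabins.
T₆₀ = 0.161 × 1563 / 137.02 = 1.837 s.

1.84 s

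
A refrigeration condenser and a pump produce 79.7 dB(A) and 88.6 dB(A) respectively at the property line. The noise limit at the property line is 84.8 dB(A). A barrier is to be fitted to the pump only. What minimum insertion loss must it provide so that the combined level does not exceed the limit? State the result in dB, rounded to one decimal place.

Everything except the pump sums to 10^(79.7/10) = 9.333e+07 in linear terms, 79.70 dB(A).
The limit corresponds to 10^(84.8/10) = 3.020e+08; subtracting the fixed part leaves 2.087e+08 for the pump, i.e. 83.19 dB(A).
Required insertion loss = 88.6 − 83.19 = 5.41 dB.

5.4 dB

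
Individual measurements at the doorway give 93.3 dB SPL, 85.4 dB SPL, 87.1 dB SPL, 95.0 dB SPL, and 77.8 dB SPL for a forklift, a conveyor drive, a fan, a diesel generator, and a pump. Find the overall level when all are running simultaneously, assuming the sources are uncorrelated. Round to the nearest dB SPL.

98 dB SPL

Incoherent sources combine by intensity addition: L_total = 10·log₁₀(Σ 10^(L_i/10)).
Σ 10^(L/10) = 10^(93.3/10) + 10^(85.4/10) + 10^(87.1/10) + 10^(95.0/10) + 10^(77.8/10) = 6.220e+09.
L_total = 10·log₁₀(6.220e+09) = 97.94 dB SPL.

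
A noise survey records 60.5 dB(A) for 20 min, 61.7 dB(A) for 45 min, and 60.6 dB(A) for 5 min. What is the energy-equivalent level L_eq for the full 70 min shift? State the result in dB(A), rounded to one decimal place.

L_eq = 10·log₁₀[(1/T)·Σ tᵢ·10^(Lᵢ/10)] with T = 70 min.
Σ tᵢ·10^(Lᵢ/10) = 20·10^(60.5/10) + 45·10^(61.7/10) + 5·10^(60.6/10) = 9.474e+07.
L_eq = 10·log₁₀(9.474e+07/70) = 61.31 dB(A).

61.3 dB(A)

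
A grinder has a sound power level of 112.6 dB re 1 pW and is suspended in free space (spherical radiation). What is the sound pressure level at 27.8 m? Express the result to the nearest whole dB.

L_p = L_w − 10·log₁₀(4π·r²) with r = 27.8 m.
4π·r² = 9712 m², 10·log₁₀ of that is 39.873 dB.
L_p = 112.6 − 39.873 = 72.73 dB.

73 dB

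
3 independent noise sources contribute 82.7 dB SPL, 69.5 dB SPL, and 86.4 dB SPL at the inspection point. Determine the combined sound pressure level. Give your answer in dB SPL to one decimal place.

88.0 dB SPL

Incoherent sources combine by intensity addition: L_total = 10·log₁₀(Σ 10^(L_i/10)).
Σ 10^(L/10) = 10^(82.7/10) + 10^(69.5/10) + 10^(86.4/10) = 6.316e+08.
L_total = 10·log₁₀(6.316e+08) = 88.00 dB SPL.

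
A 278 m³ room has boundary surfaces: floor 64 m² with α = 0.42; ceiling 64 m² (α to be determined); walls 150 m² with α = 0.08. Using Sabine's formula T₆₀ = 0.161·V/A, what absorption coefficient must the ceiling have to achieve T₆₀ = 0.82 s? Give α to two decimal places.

Required total absorption A = 0.161·278/0.82 = 54.58 m².
Absorption from the other surfaces = 64·0.42 + 150·0.08 = 38.88 m², so the ceiling must supply 15.70 m² over 64 m².
α = 15.70/64 = 0.245.

0.25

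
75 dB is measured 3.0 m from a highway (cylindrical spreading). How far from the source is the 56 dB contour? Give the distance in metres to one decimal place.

238.3 m

The 19.0 dB drop corresponds to a distance ratio of 10^(19.0/10) for a line source.
r₂ = 3.0·10^((75−56)/10) = 3.0·10^(19.0/10) = 238.30 m.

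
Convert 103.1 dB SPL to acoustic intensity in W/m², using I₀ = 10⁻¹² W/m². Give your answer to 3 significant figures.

0.0204 W/m²

I/I₀ = 10^(103.1/10) = 2.042e+10, so I = 2.042e+10 × 10⁻¹² W/m².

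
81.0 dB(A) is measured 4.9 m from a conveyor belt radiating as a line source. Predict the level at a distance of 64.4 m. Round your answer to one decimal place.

69.8 dB(A)

Cylindrical spreading from a line source gives a 10·log₁₀(r₂/r₁) drop.
L₂ = 81.0 − 10·log₁₀(64.4/4.9) = 81.0 − 11.187 = 69.81 dB(A).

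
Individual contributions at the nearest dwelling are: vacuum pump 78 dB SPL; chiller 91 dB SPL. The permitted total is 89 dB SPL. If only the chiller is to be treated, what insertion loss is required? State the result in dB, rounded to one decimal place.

2.4 dB

The untreated sources together contribute 10^(78/10) = 6.310e+07, i.e. 78.00 dB SPL.
The limit corresponds to 10^(89/10) = 7.943e+08; subtracting the fixed part leaves 7.312e+08 for the chiller, i.e. 88.64 dB SPL.
Required insertion loss = 91 − 88.64 = 2.36 dB.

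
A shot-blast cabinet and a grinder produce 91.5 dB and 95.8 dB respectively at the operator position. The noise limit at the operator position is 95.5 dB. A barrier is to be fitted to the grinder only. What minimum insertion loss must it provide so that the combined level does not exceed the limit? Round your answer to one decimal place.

The untreated sources together contribute 10^(91.5/10) = 1.413e+09, i.e. 91.50 dB.
The limit corresponds to 10^(95.5/10) = 3.548e+09; subtracting the fixed part leaves 2.136e+09 for the grinder, i.e. 93.30 dB.
Required insertion loss = 95.8 − 93.30 = 2.50 dB.

2.5 dB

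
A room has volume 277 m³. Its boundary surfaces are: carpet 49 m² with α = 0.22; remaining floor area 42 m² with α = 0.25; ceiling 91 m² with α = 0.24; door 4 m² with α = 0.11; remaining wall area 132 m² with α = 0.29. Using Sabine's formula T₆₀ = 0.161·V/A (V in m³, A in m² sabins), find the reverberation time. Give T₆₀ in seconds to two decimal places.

Total absorption A = 49·0.22 + 42·0.25 + 91·0.24 + 4·0.11 + 132·0.29 = 81.84 m² sabins.
T₆₀ = 0.161 × 277 / 81.84 = 0.545 s.

0.54 s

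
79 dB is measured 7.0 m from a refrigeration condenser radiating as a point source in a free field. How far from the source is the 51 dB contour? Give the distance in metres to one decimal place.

For a point source L₁ − L₂ = 20·log₁₀(r₂/r₁), so r₂ = r₁·10^((L₁−L₂)/20).
r₂ = 7.0·10^((79−51)/20) = 7.0·10^(28.0/20) = 175.83 m.

175.8 m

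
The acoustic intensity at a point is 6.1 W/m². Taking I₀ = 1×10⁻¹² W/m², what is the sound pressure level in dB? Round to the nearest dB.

Dividing by I₀ shifts the exponent by 12: I/I₀ = 6.1×10^12.
L = 10·(0.7853 + 12) = 127.85 dB.

128 dB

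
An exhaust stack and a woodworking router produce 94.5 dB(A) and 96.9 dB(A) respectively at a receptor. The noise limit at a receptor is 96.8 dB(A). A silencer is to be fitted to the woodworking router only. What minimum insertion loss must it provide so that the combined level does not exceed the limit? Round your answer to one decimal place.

Fixed contribution from the other source: Σ 10^(L/10) = 10^(94.5/10) = 2.818e+09 (94.50 dB(A)).
The limit corresponds to 10^(96.8/10) = 4.786e+09; subtracting the fixed part leaves 1.968e+09 for the woodworking router, i.e. 92.94 dB(A).
So the woodworking router must be reduced from 96.9 to 92.94 dB(A): IL = 3.96 dB.

4.0 dB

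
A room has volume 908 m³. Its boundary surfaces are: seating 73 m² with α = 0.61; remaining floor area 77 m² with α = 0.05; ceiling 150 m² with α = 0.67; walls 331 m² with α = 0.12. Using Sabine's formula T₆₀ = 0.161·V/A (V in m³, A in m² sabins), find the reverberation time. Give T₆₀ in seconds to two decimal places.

0.78 s

A = Σ Sᵢαᵢ = 73·0.61 + 77·0.05 + 150·0.67 + 331·0.12 = 188.60 m².
T₆₀ = 0.161 × 908 / 188.60 = 0.775 s.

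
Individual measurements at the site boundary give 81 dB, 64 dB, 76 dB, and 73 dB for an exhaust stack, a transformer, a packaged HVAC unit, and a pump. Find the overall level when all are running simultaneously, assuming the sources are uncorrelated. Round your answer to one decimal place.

For uncorrelated sources the intensities add, so convert each level to linear form, sum, and take 10·log₁₀ of the total.
Σ 10^(L/10) = 10^(81/10) + 10^(64/10) + 10^(76/10) + 10^(73/10) = 1.882e+08.
L_total = 10·log₁₀(1.882e+08) = 82.75 dB.

82.7 dB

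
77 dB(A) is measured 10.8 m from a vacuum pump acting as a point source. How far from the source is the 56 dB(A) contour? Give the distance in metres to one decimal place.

For a point source L₁ − L₂ = 20·log₁₀(r₂/r₁), so r₂ = r₁·10^((L₁−L₂)/20).
r₂ = 10.8·10^((77−56)/20) = 10.8·10^(21.0/20) = 121.18 m.

121.2 m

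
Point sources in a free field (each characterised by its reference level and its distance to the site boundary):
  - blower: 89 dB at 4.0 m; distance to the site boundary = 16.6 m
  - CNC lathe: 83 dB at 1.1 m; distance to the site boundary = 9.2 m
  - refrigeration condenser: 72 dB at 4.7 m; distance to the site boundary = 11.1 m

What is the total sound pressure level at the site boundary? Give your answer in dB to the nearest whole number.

77 dB

Propagate each source to the receiver with L = L_ref − 20·log₁₀(r/r_ref), then add intensities.
blower: 89 − 20·log₁₀(16.6/4.0) = 89 − 12.36 = 76.64 dB.
CNC lathe: 83 − 20·log₁₀(9.2/1.1) = 83 − 18.45 = 64.55 dB.
refrigeration condenser: 72 − 20·log₁₀(11.1/4.7) = 72 − 7.46 = 64.54 dB.
Σ 10^(L/10) = 5.182e+07 → L_total = 10·log₁₀(5.182e+07) = 77.14 dB.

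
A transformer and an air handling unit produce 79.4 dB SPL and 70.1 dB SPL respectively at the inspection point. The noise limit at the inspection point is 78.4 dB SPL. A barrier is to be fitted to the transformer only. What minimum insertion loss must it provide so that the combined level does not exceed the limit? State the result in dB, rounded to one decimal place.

1.7 dB

Everything except the transformer sums to 10^(70.1/10) = 1.023e+07 in linear terms, 70.10 dB SPL.
The limit corresponds to 10^(78.4/10) = 6.918e+07; subtracting the fixed part leaves 5.895e+07 for the transformer, i.e. 77.70 dB SPL.
Required insertion loss = 79.4 − 77.70 = 1.70 dB.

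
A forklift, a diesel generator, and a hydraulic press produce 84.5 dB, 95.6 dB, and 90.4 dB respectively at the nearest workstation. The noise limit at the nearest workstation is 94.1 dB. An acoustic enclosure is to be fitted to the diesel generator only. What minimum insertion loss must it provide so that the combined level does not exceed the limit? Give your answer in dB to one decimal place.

4.8 dB

Fixed contribution from the other sources: Σ 10^(L/10) = 10^(84.5/10) + 10^(90.4/10) = 1.378e+09 (91.39 dB).
To meet 94.1 dB overall, the treated diesel generator may contribute at most 10^(94.1/10) − 1.378e+09 = 1.192e+09, i.e. 90.76 dB.
So the diesel generator must be reduced from 95.6 to 90.76 dB: IL = 4.84 dB.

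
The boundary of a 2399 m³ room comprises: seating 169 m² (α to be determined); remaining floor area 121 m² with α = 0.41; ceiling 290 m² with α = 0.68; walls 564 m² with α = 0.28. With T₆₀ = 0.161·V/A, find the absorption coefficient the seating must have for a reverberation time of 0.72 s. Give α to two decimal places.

From T₆₀ = 0.161·V/A, the target T₆₀ = 0.72 s needs A = 0.161·2399/0.72 = 536.44 m².
Absorption from the other surfaces = 121·0.41 + 290·0.68 + 564·0.28 = 404.73 m², so the seating must supply 131.71 m² over 169 m².
α = 131.71/169 = 0.779.

0.78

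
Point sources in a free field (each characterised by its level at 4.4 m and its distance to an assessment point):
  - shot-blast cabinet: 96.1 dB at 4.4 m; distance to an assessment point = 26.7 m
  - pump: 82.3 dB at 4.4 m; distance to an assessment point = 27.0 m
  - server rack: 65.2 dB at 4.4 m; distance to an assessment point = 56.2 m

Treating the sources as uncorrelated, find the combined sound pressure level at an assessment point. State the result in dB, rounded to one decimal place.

Propagate each source to the receiver with L = L_ref − 20·log₁₀(r/r_ref), then add intensities.
shot-blast cabinet: 96.1 − 20·log₁₀(26.7/4.4) = 96.1 − 15.66 = 80.44 dB.
pump: 82.3 − 20·log₁₀(27.0/4.4) = 82.3 − 15.76 = 66.54 dB.
server rack: 65.2 − 20·log₁₀(56.2/4.4) = 65.2 − 22.13 = 43.07 dB.
Σ 10^(L/10) = 1.152e+08 → L_total = 10·log₁₀(1.152e+08) = 80.61 dB.

80.6 dB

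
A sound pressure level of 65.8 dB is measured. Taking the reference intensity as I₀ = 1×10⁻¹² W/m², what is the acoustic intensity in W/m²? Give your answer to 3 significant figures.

3.80e-06 W/m²

I = I₀·10^(L/10) = 10⁻¹² × 10^(65.8/10) = 10^(-5.420).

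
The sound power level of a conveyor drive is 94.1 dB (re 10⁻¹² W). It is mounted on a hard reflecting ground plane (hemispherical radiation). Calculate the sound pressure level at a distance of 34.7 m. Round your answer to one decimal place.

Free-field hemispherical radiation: L_p = L_w − 10·log₁₀(2π·r²), r = 34.7 m.
2π·r² = 7566 m², 10·log₁₀ of that is 38.788 dB.
L_p = 94.1 − 38.788 = 55.31 dB.

55.3 dB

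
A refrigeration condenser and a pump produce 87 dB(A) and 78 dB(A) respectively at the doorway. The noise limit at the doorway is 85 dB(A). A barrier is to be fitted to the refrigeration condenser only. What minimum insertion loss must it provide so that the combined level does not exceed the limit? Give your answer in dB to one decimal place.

3.0 dB

Everything except the refrigeration condenser sums to 10^(78/10) = 6.310e+07 in linear terms, 78.00 dB(A).
The limit corresponds to 10^(85/10) = 3.162e+08; subtracting the fixed part leaves 2.531e+08 for the refrigeration condenser, i.e. 84.03 dB(A).
Required insertion loss = 87 − 84.03 = 2.97 dB.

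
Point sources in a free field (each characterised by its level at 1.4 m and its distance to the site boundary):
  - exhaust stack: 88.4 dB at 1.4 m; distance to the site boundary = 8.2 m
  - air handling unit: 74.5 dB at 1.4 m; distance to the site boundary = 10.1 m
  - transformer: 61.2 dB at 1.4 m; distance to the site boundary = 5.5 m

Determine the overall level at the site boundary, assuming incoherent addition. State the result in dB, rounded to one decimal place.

Propagate each source to the receiver with L = L_ref − 20·log₁₀(r/r_ref), then add intensities.
exhaust stack: 88.4 − 20·log₁₀(8.2/1.4) = 88.4 − 15.35 = 73.05 dB.
air handling unit: 74.5 − 20·log₁₀(10.1/1.4) = 74.5 − 17.16 = 57.34 dB.
transformer: 61.2 − 20·log₁₀(5.5/1.4) = 61.2 − 11.88 = 49.32 dB.
Σ 10^(L/10) = 2.079e+07 → L_total = 10·log₁₀(2.079e+07) = 73.18 dB.

73.2 dB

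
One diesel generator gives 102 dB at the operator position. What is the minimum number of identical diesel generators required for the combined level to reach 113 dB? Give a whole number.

13

The shortfall is 113 − 102 = 11.0 dB, and N units add 10·log₁₀ N, so need 10·log₁₀ N ≥ 11.0.
N ≥ 10^(11.0/10) = 12.589, so N = 13.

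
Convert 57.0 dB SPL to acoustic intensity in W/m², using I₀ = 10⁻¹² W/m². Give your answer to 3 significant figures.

L = 10·log₁₀(I/I₀) ⇒ I = I₀·10^(L/10) = 10⁻¹² × 10^5.70.

5.01e-07 W/m²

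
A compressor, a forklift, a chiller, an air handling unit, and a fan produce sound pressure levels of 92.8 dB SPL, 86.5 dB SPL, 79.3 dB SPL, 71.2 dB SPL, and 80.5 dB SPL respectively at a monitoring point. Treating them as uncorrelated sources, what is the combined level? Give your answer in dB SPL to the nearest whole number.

Incoherent sources combine by intensity addition: L_total = 10·log₁₀(Σ 10^(L_i/10)).
Σ 10^(L/10) = 10^(92.8/10) + 10^(86.5/10) + 10^(79.3/10) + 10^(71.2/10) + 10^(80.5/10) = 2.563e+09.
L_total = 10·log₁₀(2.563e+09) = 94.09 dB SPL.

94 dB SPL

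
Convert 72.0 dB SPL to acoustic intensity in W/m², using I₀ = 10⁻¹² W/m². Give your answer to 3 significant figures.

I = I₀·10^(L/10) = 10⁻¹² × 10^(72.0/10) = 10^(-4.800).

1.58e-05 W/m²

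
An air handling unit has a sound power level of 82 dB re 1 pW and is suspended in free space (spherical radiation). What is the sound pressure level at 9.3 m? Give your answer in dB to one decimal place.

Free-field spherical radiation: L_p = L_w − 10·log₁₀(4π·r²), r = 9.3 m.
4π·r² = 1087 m², 10·log₁₀ of that is 30.362 dB.
L_p = 82 − 30.362 = 51.64 dB.

51.6 dB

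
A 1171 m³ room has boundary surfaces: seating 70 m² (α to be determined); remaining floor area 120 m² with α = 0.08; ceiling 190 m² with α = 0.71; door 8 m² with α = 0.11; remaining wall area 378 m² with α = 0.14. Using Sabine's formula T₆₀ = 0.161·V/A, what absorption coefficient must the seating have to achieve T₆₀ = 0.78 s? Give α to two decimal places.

A = 0.161·V/T₆₀ = 0.161·1171/0.78 = 241.71 m² sabins.
Absorption from the other surfaces = 120·0.08 + 190·0.71 + 8·0.11 + 378·0.14 = 198.30 m², so the seating must supply 43.41 m² over 70 m².
α = 43.41/70 = 0.620.

0.62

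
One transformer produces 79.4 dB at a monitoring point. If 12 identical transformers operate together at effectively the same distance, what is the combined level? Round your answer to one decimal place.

90.2 dB

With 12 equal, uncorrelated contributions the intensity is 12× that of one unit, giving a rise of 10·log₁₀ 12.
L_total = 79.4 + 10·log₁₀(12) = 79.4 + 10.792 = 90.19 dB.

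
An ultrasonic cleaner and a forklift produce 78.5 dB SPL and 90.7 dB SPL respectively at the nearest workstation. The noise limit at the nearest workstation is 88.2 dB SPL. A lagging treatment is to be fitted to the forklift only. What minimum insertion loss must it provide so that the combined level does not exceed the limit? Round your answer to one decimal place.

3.0 dB

Everything except the forklift sums to 10^(78.5/10) = 7.079e+07 in linear terms, 78.50 dB SPL.
To meet 88.2 dB SPL overall, the treated forklift may contribute at most 10^(88.2/10) − 7.079e+07 = 5.899e+08, i.e. 87.71 dB SPL.
So the forklift must be reduced from 90.7 to 87.71 dB SPL: IL = 2.99 dB.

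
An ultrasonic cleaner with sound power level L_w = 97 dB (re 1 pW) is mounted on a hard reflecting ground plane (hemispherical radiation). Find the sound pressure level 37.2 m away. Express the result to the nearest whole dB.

58 dB

The power spreads over a hemisphere of area 2π·r², so L_p = L_w − 10·log₁₀(2π·r²).
2π·r² = 8695 m², 10·log₁₀ of that is 39.393 dB.
L_p = 97 − 39.393 = 57.61 dB.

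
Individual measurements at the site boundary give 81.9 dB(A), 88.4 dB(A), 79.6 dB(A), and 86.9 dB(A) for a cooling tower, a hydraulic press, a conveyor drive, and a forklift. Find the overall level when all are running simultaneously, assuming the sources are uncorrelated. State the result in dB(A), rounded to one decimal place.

91.5 dB(A)

For uncorrelated sources the intensities add, so convert each level to linear form, sum, and take 10·log₁₀ of the total.
Σ 10^(L/10) = 10^(81.9/10) + 10^(88.4/10) + 10^(79.6/10) + 10^(86.9/10) = 1.428e+09.
L_total = 10·log₁₀(1.428e+09) = 91.55 dB(A).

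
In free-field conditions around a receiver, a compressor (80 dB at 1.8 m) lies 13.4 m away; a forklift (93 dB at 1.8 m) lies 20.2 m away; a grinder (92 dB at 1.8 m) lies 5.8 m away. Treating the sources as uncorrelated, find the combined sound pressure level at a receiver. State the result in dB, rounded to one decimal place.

82.3 dB

Propagate each source to the receiver with L = L_ref − 20·log₁₀(r/r_ref), then add intensities.
compressor: 80 − 20·log₁₀(13.4/1.8) = 80 − 17.44 = 62.56 dB.
forklift: 93 − 20·log₁₀(20.2/1.8) = 93 − 21.00 = 72.00 dB.
grinder: 92 − 20·log₁₀(5.8/1.8) = 92 − 10.16 = 81.84 dB.
Σ 10^(L/10) = 1.703e+08 → L_total = 10·log₁₀(1.703e+08) = 82.31 dB.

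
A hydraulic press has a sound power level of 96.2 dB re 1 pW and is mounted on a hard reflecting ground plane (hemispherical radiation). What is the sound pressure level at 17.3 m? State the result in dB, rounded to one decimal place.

63.5 dB

Free-field hemispherical radiation: L_p = L_w − 10·log₁₀(2π·r²), r = 17.3 m.
2π·r² = 1880 m², 10·log₁₀ of that is 32.743 dB.
L_p = 96.2 − 32.743 = 63.46 dB.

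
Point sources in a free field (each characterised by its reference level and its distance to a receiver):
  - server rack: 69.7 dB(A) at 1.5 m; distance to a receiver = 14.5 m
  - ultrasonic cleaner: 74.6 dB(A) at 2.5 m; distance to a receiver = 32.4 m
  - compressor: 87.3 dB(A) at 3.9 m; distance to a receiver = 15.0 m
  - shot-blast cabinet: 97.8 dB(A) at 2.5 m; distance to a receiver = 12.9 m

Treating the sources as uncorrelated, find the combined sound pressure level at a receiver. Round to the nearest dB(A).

84 dB(A)

Apply inverse-square spreading to bring every level to the receiver, then sum 10^(L/10).
server rack: 69.7 − 20·log₁₀(14.5/1.5) = 69.7 − 19.71 = 49.99 dB(A).
ultrasonic cleaner: 74.6 − 20·log₁₀(32.4/2.5) = 74.6 − 22.25 = 52.35 dB(A).
compressor: 87.3 − 20·log₁₀(15.0/3.9) = 87.3 − 11.70 = 75.60 dB(A).
shot-blast cabinet: 97.8 − 20·log₁₀(12.9/2.5) = 97.8 − 14.25 = 83.55 dB(A).
Σ 10^(L/10) = 2.629e+08 → L_total = 10·log₁₀(2.629e+08) = 84.20 dB(A).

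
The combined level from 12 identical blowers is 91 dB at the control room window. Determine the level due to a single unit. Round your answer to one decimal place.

For N identical incoherent sources L_total = L₁ + 10·log₁₀ N, so L₁ = 91 − 10·log₁₀(12) = 91 − 10.792.

80.2 dB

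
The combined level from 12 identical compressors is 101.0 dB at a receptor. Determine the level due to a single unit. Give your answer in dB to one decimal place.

Dividing the total intensity by 12 lowers the level by 10·log₁₀ 12 = 10.792 dB: L₁ = 101.0 − 10.792.

90.2 dB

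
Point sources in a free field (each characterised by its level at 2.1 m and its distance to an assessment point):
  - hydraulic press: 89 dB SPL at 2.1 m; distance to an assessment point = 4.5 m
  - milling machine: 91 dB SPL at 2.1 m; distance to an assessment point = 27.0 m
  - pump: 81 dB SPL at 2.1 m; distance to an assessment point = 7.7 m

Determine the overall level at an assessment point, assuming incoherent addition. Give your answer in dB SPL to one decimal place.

82.8 dB SPL

First find each source's level at the receiver (point-source: −20·log₁₀(r/r_ref)), then combine on an intensity basis.
hydraulic press: 89 − 20·log₁₀(4.5/2.1) = 89 − 6.62 = 82.38 dB SPL.
milling machine: 91 − 20·log₁₀(27.0/2.1) = 91 − 22.18 = 68.82 dB SPL.
pump: 81 − 20·log₁₀(7.7/2.1) = 81 − 11.29 = 69.71 dB SPL.
Σ 10^(L/10) = 1.900e+08 → L_total = 10·log₁₀(1.900e+08) = 82.79 dB SPL.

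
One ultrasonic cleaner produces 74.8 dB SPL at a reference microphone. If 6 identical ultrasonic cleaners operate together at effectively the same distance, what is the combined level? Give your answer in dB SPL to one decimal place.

N identical incoherent sources raise the level by 10·log₁₀ N.
L_total = 74.8 + 10·log₁₀(6) = 74.8 + 7.782 = 82.58 dB SPL.

82.6 dB SPL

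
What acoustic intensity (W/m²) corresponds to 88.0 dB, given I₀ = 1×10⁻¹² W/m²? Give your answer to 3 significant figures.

0.000631 W/m²

I = I₀·10^(L/10) = 10⁻¹² × 10^(88.0/10) = 10^(-3.200).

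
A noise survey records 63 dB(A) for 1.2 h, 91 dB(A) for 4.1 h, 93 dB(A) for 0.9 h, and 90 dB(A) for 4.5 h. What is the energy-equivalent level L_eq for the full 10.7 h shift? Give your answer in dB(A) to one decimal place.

The energy average is taken in the linear domain: L_eq = 10·log₁₀[(Σ tᵢ·10^(Lᵢ/10))/T], T = 10.7 h.
Σ tᵢ·10^(Lᵢ/10) = 1.2·10^(63/10) + 4.1·10^(91/10) + 0.9·10^(93/10) + 4.5·10^(90/10) = 1.146e+10.
L_eq = 10·log₁₀(1.146e+10/10.7) = 90.30 dB(A).

90.3 dB(A)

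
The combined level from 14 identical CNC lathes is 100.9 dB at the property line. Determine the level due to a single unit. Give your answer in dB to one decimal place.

Dividing the total intensity by 14 lowers the level by 10·log₁₀ 14 = 11.461 dB: L₁ = 100.9 − 11.461.

89.4 dB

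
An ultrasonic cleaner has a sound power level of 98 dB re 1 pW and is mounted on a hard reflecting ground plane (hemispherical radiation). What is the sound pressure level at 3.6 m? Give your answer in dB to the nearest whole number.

L_p = L_w − 10·log₁₀(2π·r²) with r = 3.6 m.
2π·r² = 81.43 m², 10·log₁₀ of that is 19.108 dB.
L_p = 98 − 19.108 = 78.89 dB.

79 dB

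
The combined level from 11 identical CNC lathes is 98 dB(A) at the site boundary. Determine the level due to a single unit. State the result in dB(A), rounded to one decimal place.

87.6 dB(A)

For N identical incoherent sources L_total = L₁ + 10·log₁₀ N, so L₁ = 98 − 10·log₁₀(11) = 98 − 10.414.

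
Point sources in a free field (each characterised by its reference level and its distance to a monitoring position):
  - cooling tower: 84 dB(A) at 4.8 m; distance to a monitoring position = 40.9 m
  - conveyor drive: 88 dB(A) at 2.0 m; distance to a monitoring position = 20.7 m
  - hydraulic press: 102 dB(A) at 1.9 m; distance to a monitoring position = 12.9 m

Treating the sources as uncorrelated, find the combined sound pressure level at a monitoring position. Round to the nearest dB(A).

85 dB(A)

First find each source's level at the receiver (point-source: −20·log₁₀(r/r_ref)), then combine on an intensity basis.
cooling tower: 84 − 20·log₁₀(40.9/4.8) = 84 − 18.61 = 65.39 dB(A).
conveyor drive: 88 − 20·log₁₀(20.7/2.0) = 88 − 20.30 = 67.70 dB(A).
hydraulic press: 102 − 20·log₁₀(12.9/1.9) = 102 − 16.64 = 85.36 dB(A).
Σ 10^(L/10) = 3.532e+08 → L_total = 10·log₁₀(3.532e+08) = 85.48 dB(A).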